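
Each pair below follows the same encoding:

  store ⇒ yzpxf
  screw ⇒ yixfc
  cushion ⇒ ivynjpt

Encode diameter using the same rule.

jjbsfzfx

The shift depends on letter class: consonant s→y is +6, but vowel o→p is +1. Vowels shift forward by 1 and consonants shift forward by 6.
For diameter: d(cons)+6=j, i(vowel)+1=j, a(vowel)+1=b, m(cons)+6=s, e(vowel)+1=f, t(cons)+6=z, e(vowel)+1=f, r(cons)+6=x.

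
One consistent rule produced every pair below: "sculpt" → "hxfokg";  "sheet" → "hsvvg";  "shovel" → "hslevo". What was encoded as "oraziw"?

Each pair mirrors across the alphabet (s↔h, c↔x, u↔f): positions sum to 25. Each letter is replaced by its mirror in the alphabet: a↔z, b↔y, c↔x, and so on (the Atbash cipher).
Reversing it on oraziw: o↔l, r↔i, a↔z, z↔a, i↔r, w↔d.

lizard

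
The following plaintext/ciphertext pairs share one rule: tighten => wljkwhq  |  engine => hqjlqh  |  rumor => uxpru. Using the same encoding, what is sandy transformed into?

vdqgb

Compare letters: t→w is +3, i→l is +3, g→j is +3 — a constant shift. Each letter is shifted forward by 3 in the alphabet (a Caesar shift of +3).
On sandy: s+3=v, a+3=d, n+3=q, d+3=g, y+3=b.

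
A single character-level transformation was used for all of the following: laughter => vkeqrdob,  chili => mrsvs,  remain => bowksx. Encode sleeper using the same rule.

This is a Caesar cipher with shift 10.
Applying it to sleeper: s+10=c, l+10=v, e+10=o, e+10=o, p+10=z, e+10=o, r+10=b.

cvoozob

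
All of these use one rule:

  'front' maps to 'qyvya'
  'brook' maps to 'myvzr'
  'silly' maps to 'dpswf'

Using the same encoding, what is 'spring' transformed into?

It's a Vigenère-style cipher with numeric key [11,7,7]: position i shifts by key[i mod 3].
On spring: s+11=d, p+7=w, r+7=y, i+11=t, n+7=u, g+7=n.

dwytun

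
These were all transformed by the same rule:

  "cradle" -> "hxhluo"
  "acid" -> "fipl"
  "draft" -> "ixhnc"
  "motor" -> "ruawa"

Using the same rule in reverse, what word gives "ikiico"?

In cradle: c→h is +5, r→x is +6, a→h is +7, d→l is +8 — the shift increases by 1 each position. Letter i (0-indexed) is shifted by i+5, so successive shifts are 5, 6, 7, ….
Decoding ikiico: i−5=d, k−6=e, i−7=b, i−8=a, c−9=t, o−10=e.

debate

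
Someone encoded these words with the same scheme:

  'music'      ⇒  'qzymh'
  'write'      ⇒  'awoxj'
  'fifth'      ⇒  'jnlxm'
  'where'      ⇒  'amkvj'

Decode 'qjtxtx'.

mentor

The shifts repeat in a cycle of length 3: positions 0,1,… shift by +4, +5, +6, then the pattern repeats.
Reversing it on qjtxtx: q−4=m, j−5=e, t−6=n, x−4=t, t−5=o, x−6=r.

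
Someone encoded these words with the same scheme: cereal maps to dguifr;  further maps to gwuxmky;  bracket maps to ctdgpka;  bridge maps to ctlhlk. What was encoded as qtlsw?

In cereal: c→d is +1, e→g is +2, r→u is +3, e→i is +4 — the shift increases by 1 each position. The shift increases by 1 at each position, starting from +1: 1, 2, 3, ….
Reversing it on qtlsw: q−1=p, t−2=r, l−3=i, s−4=o, w−5=r.

prior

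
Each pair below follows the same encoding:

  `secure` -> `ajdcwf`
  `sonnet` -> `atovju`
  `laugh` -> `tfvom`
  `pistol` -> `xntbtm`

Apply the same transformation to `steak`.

The shifts repeat in a cycle of length 3: positions 0,1,… shift by +8, +5, +1, then the pattern repeats.
On steak: s+8=a, t+5=y, e+1=f, a+8=i, k+5=p.

ayfip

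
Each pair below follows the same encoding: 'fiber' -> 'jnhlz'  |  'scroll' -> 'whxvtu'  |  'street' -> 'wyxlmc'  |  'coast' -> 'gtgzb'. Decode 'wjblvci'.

The shift increases by 1 at each position, starting from +4: 4, 5, 6, ….
Decoding wjblvci: w−4=s, j−5=e, b−6=v, l−7=e, v−8=n, c−9=t, i−10=y.

seventy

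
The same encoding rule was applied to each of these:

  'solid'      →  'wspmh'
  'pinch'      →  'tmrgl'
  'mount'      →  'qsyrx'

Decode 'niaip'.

Compare letters: s→w is +4, o→s is +4, l→p is +4 — a constant shift. This is a Caesar cipher with shift 4.
Decoding niaip: n−4=j, i−4=e, a−4=w, i−4=e, p−4=l.

jewel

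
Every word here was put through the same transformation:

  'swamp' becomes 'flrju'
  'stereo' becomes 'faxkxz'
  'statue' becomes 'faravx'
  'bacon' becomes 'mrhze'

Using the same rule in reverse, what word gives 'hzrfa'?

coast

s(18)→f(5) and w(22)→l(11) fit y≡21x+17 (mod 26); the inverse of 21 mod 26 is 5. Treating letters as 0–25, the rule is x ↦ 21x + 17 (mod 26).
Reversing it on hzrfa: h(7)→5·(7−17)≡2=c; z(25)→5·(25−17)≡14=o; r(17)→5·(17−17)≡0=a; f(5)→5·(5−17)≡18=s; a(0)→5·(0−17)≡19=t (all mod 26).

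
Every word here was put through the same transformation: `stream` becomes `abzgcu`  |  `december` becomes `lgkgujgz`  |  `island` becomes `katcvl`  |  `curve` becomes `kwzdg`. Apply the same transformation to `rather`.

zcbpgz

The shift depends on letter class: consonant s→a is +8, but vowel e→g is +2. Two shifts are in play — +2 for a/e/i/o/u, +8 for every other letter.
For rather: r(cons)+8=z, a(vowel)+2=c, t(cons)+8=b, h(cons)+8=p, e(vowel)+2=g, r(cons)+8=z.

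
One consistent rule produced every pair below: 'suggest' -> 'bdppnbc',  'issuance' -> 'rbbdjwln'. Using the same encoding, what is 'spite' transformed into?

Each letter is shifted forward by 9 in the alphabet (a Caesar shift of +9).
For spite: s+9=b, p+9=y, i+9=r, t+9=c, e+9=n.

byrcn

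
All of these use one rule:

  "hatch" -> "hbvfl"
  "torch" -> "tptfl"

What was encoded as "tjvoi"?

In hatch: h→h is +0, a→b is +1, t→v is +2, c→f is +3 — the shift increases by 1 each position. The shift increases by 1 at each position, starting from +0: 0, 1, 2, ….
Reversing it on tjvoi: t−0=t, j−1=i, v−2=t, o−3=l, i−4=e.

title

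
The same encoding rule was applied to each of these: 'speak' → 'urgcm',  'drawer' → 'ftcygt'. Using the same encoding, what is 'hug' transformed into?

jwi

Compare letters: s→u is +2, p→r is +2, e→g is +2 — a constant shift. This is a Caesar cipher with shift 2.
Applying it to hug: h+2=j, u+2=w, g+2=i.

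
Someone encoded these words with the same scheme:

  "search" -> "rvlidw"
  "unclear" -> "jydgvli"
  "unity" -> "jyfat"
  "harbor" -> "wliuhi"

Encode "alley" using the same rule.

lggvt

s(18)→r(17) and e(4)→v(21) fit y≡9x+11 (mod 26); the inverse of 9 mod 26 is 3. This is an affine cipher: with a=0,…,z=25, each position x becomes (9x+11) mod 26.
Applying it to alley: a(0)→9·0+11≡11=l; l(11)→9·11+11≡6=g; l(11)→9·11+11≡6=g; e(4)→9·4+11≡21=v; y(24)→9·24+11≡19=t (all mod 26).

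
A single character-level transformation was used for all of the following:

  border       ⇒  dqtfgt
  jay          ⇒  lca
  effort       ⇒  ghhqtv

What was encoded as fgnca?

delay

Compare letters: b→d is +2, o→q is +2, r→t is +2 — a constant shift. Every letter moves 2 places later in the alphabet, wrapping around z→a.
Decoding fgnca: f−2=d, g−2=e, n−2=l, c−2=a, a−2=y.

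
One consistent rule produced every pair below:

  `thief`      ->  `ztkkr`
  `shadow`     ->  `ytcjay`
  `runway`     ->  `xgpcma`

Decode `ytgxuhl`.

sheriff

Shifts by position in thief: pos 0: t→z (+6), pos 1: h→t (+12), pos 2: i→k (+2), pos 3: e→k (+6), pos 4: f→r (+12) — repeating every 3. A repeating key of period 3 is used — shifts +6, +12, +2 over and over.
Reversing it on ytgxuhl: y−6=s, t−12=h, g−2=e, x−6=r, u−12=i, h−2=f, l−6=f.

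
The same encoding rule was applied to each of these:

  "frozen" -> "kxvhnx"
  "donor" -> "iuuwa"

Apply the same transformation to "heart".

In frozen: f→k is +5, r→x is +6, o→v is +7, z→h is +8 — the shift increases by 1 each position. The shift increases by 1 at each position, starting from +5: 5, 6, 7, ….
Applying it to heart: h+5=m, e+6=k, a+7=h, r+8=z, t+9=c.

mkhzc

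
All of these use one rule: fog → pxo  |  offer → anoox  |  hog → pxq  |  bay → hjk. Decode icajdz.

Two steps: reverse the string, then apply a Caesar shift of +9.
Reversing it on icajdz: shift back: i−9=z, c−9=t, a−9=r, j−9=a, d−9=u, z−9=q → ztrauq; then reverse → quartz.

quartz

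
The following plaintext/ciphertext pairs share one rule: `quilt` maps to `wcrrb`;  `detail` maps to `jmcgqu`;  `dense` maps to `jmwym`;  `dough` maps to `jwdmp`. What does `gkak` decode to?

Shifts by position in quilt: pos 0: q→w (+6), pos 1: u→c (+8), pos 2: i→r (+9), pos 3: l→r (+6), pos 4: t→b (+8) — repeating every 3. It's a Vigenère-style cipher with numeric key [6,8,9]: position i shifts by key[i mod 3].
Decoding gkak: g−6=a, k−8=c, a−9=r, k−6=e.

acre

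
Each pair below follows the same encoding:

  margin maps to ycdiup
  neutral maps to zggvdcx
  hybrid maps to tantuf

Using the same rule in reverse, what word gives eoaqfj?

smooth

The shifts repeat in a cycle of length 2: positions 0,1,… shift by +12, +2, then the pattern repeats.
Decoding eoaqfj: e−12=s, o−2=m, a−12=o, q−2=o, f−12=t, j−2=h.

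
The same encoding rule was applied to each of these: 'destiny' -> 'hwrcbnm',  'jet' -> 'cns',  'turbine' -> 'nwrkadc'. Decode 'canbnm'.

desert

The output letters match the input read backwards, each shifted +9: destiny reversed is ynitsed. Read the word backwards and shift each letter +9.
Decoding canbnm: shift back: c−9=t, a−9=r, n−9=e, b−9=s, n−9=e, m−9=d → tresed; then reverse → desert.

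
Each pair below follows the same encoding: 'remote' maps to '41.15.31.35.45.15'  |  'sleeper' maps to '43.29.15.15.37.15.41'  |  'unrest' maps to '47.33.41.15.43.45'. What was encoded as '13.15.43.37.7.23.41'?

r(#18)→41 and e(#5)→15: differences scale by 2, so n = 2·pos + 5. Each letter becomes 2×(its alphabet position, a=1..z=26) + 5.
Decoding 13.15.43.37.7.23.41: 13→(13−5)÷2=4=d, 15→(15−5)÷2=5=e, 43→(43−5)÷2=19=s, 37→(37−5)÷2=16=p, 7→(7−5)÷2=1=a, 23→(23−5)÷2=9=i, 41→(41−5)÷2=18=r.

despair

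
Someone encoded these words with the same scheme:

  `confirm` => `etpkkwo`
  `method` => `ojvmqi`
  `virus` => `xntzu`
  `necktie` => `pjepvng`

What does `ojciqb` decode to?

meadow

A repeating key of period 2 is used — shifts +2, +5 over and over.
Decoding ojciqb: o−2=m, j−5=e, c−2=a, i−5=d, q−2=o, b−5=w.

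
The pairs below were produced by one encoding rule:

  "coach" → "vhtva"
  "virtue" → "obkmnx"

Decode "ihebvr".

policy

Every letter moves 19 places later in the alphabet, wrapping around z→a.
Decoding ihebvr: i−19=p, h−19=o, e−19=l, b−19=i, v−19=c, r−19=y.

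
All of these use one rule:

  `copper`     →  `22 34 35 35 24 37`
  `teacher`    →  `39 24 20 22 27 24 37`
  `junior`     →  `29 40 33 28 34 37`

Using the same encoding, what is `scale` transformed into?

38 22 20 31 24

The number is (letter's place in the alphabet, a=1) + 19.
Applying it to scale: s=19→38, c=3→22, a=1→20, l=12→31, e=5→24.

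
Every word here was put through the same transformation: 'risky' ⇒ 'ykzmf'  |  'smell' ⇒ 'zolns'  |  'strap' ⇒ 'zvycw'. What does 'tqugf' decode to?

money

A repeating key of period 2 is used — shifts +7, +2 over and over.
Reversing it on tqugf: t−7=m, q−2=o, u−7=n, g−2=e, f−7=y.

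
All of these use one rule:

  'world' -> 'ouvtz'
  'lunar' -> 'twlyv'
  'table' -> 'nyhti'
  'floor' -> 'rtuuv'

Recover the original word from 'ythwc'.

w(22)→o(14) and o(14)→u(20) fit y≡9x+24 (mod 26); the inverse of 9 mod 26 is 3. Each letter's alphabet position (a=0..z=25) is mapped through 9·x+24 mod 26 — an affine cipher.
Undoing it on ythwc: y(24)→3·(24−24)≡0=a; t(19)→3·(19−24)≡11=l; h(7)→3·(7−24)≡1=b; w(22)→3·(22−24)≡20=u; c(2)→3·(2−24)≡12=m (all mod 26).

album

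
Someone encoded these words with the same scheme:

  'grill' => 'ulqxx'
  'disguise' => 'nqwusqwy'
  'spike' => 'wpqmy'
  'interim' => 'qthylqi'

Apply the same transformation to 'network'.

Each letter's alphabet position (a=0..z=25) is mapped through 11·x+6 mod 26 — an affine cipher.
For network: n(13)→11·13+6≡19=t; e(4)→11·4+6≡24=y; t(19)→11·19+6≡7=h; w(22)→11·22+6≡14=o; o(14)→11·14+6≡4=e; r(17)→11·17+6≡11=l; k(10)→11·10+6≡12=m (all mod 26).

tyhoelm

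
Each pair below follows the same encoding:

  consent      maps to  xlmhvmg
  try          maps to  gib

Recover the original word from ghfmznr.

tsunami

Each pair mirrors across the alphabet (c↔x, o↔l, n↔m): positions sum to 25. This is the alphabet-reversal cipher (Atbash): a becomes z, b becomes y, etc.
Decoding ghfmznr: g↔t, h↔s, f↔u, m↔n, z↔a, n↔m, r↔i.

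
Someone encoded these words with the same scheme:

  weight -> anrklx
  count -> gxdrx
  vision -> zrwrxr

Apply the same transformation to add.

The rule splits by letter class: vowels +9, consonants +4.
Applying it to add: a(vowel)+9=j, d(cons)+4=h, d(cons)+4=h.

jhh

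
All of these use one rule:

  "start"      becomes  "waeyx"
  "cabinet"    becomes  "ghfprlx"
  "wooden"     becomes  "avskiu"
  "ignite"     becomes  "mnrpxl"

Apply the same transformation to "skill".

wrmsp

Shifts by position in start: pos 0: s→w (+4), pos 1: t→a (+7), pos 2: a→e (+4), pos 3: r→y (+7) — repeating every 2. It's a Vigenère-style cipher with numeric key [4,7]: position i shifts by key[i mod 2].
On skill: s+4=w, k+7=r, i+4=m, l+7=s, l+4=p.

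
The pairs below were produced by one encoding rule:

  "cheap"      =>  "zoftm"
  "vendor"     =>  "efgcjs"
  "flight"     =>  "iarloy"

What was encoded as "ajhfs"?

lower

This is an affine cipher: with a=0,…,z=25, each position x becomes (3x+19) mod 26.
Decoding ajhfs: a(0)→9·(0−19)≡11=l; j(9)→9·(9−19)≡14=o; h(7)→9·(7−19)≡22=w; f(5)→9·(5−19)≡4=e; s(18)→9·(18−19)≡17=r (all mod 26).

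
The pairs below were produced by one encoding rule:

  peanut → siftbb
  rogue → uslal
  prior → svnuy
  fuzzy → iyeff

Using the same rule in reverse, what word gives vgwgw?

In peanut: p→s is +3, e→i is +4, a→f is +5, n→t is +6 — the shift increases by 1 each position. Each letter shifts forward by (position + 3), i.e. 3, 4, 5, … — the shift grows by one for each successive letter.
Decoding vgwgw: v−3=s, g−4=c, w−5=r, g−6=a, w−7=p.

scrap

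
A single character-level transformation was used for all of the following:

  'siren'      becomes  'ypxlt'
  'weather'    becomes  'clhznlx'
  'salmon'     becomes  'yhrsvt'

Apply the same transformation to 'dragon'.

jxhmvt

The shift depends on letter class: consonant s→y is +6, but vowel i→p is +7. The rule splits by letter class: vowels +7, consonants +6.
On dragon: d(cons)+6=j, r(cons)+6=x, a(vowel)+7=h, g(cons)+6=m, o(vowel)+7=v, n(cons)+6=t.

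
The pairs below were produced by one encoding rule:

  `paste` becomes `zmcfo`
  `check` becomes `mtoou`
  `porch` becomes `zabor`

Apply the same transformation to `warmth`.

gmbydt

A repeating key of period 2 is used — shifts +10, +12 over and over.
For warmth: w+10=g, a+12=m, r+10=b, m+12=y, t+10=d, h+12=t.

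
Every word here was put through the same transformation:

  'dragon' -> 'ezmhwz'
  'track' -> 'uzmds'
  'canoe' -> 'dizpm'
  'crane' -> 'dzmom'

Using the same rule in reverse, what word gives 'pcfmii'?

outlaw

The shifts repeat in a cycle of length 3: positions 0,1,… shift by +1, +8, +12, then the pattern repeats.
Decoding pcfmii: p−1=o, c−8=u, f−12=t, m−1=l, i−8=a, i−12=w.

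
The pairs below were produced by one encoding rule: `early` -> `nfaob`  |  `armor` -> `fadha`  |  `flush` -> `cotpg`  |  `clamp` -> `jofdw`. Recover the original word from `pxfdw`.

swamp

e(4)→n(13) and a(0)→f(5) fit y≡15x+5 (mod 26); the inverse of 15 mod 26 is 7. This is an affine cipher: with a=0,…,z=25, each position x becomes (15x+5) mod 26.
Reversing it on pxfdw: p(15)→7·(15−5)≡18=s; x(23)→7·(23−5)≡22=w; f(5)→7·(5−5)≡0=a; d(3)→7·(3−5)≡12=m; w(22)→7·(22−5)≡15=p (all mod 26).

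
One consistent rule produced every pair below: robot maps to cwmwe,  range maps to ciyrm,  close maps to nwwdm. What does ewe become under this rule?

The shift depends on letter class: consonant r→c is +11, but vowel o→w is +8. Vowels shift forward by 8 and consonants shift forward by 11.
Applying it to ewe: e(vowel)+8=m, w(cons)+11=h, e(vowel)+8=m.

mhm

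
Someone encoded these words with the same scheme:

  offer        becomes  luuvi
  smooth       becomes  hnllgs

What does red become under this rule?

Each pair mirrors across the alphabet (o↔l, f↔u, f↔u): positions sum to 25. This is the alphabet-reversal cipher (Atbash): a becomes z, b becomes y, etc.
Applying it to red: r↔i, e↔v, d↔w.

ivw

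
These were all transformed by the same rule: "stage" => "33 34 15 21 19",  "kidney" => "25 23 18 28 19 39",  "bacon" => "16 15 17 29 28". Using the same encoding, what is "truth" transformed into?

Each letter is replaced by its alphabet position (a=1..z=26) + 14.
For truth: t=20→34, r=18→32, u=21→35, t=20→34, h=8→22.

34 32 35 34 22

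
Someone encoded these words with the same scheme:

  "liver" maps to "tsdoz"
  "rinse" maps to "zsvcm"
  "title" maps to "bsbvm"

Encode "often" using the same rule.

Shifts by position in liver: pos 0: l→t (+8), pos 1: i→s (+10), pos 2: v→d (+8), pos 3: e→o (+10) — repeating every 2. The shifts repeat in a cycle of length 2: positions 0,1,… shift by +8, +10, then the pattern repeats.
For often: o+8=w, f+10=p, t+8=b, e+10=o, n+8=v.

wpbov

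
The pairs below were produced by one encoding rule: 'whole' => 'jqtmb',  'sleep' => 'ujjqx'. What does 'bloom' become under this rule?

The output letters match the input read backwards, each shifted +5: whole reversed is elohw. Read the word backwards and shift each letter +5.
On bloom: reverse → moolb; then shift: m+5=r, o+5=t, o+5=t, l+5=q, b+5=g.

rttqg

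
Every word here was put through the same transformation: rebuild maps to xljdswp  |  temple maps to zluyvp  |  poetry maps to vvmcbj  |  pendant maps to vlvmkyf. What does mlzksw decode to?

In rebuild: r→x is +6, e→l is +7, b→j is +8, u→d is +9 — the shift increases by 1 each position. The shift increases by 1 at each position, starting from +6: 6, 7, 8, ….
Reversing it on mlzksw: m−6=g, l−7=e, z−8=r, k−9=b, s−10=i, w−11=l.

gerbil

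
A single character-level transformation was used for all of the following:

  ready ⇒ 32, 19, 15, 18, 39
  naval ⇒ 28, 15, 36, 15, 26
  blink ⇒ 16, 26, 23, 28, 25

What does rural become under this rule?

32, 35, 32, 15, 26

r is letter #18 and maps to 32: an offset of 14. Letters become their 1-based position plus 14 (so a→15, b→16, …).
On rural: r=18→32, u=21→35, r=18→32, a=1→15, l=12→26.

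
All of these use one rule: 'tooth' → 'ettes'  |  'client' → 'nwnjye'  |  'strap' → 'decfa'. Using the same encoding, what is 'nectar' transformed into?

yjnefc

Vowels shift forward by 5 and consonants shift forward by 11.
Applying it to nectar: n(cons)+11=y, e(vowel)+5=j, c(cons)+11=n, t(cons)+11=e, a(vowel)+5=f, r(cons)+11=c.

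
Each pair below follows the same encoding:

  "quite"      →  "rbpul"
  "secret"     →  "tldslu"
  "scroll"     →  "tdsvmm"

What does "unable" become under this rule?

Vowels shift forward by 7 and consonants shift forward by 1.
On unable: u(vowel)+7=b, n(cons)+1=o, a(vowel)+7=h, b(cons)+1=c, l(cons)+1=m, e(vowel)+7=l.

bohcml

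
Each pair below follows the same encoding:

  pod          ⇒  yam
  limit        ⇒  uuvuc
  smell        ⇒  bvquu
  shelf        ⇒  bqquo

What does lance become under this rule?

The shift depends on letter class: consonant p→y is +9, but vowel o→a is +12. The rule splits by letter class: vowels +12, consonants +9.
For lance: l(cons)+9=u, a(vowel)+12=m, n(cons)+9=w, c(cons)+9=l, e(vowel)+12=q.

umwlq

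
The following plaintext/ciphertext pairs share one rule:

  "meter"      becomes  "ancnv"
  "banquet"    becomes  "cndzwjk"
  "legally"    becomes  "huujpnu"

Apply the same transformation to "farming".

pwrvajo

Read the word backwards and shift each letter +9.
Applying it to farming: reverse → gnimraf; then shift: g+9=p, n+9=w, i+9=r, m+9=v, r+9=a, a+9=j, f+9=o.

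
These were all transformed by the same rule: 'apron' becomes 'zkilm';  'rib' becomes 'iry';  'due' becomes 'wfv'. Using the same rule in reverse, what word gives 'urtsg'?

fight

Each pair mirrors across the alphabet (a↔z, p↔k, r↔i): positions sum to 25. Letters are reflected about the middle of the alphabet (position → 25−position): Atbash.
Undoing it on urtsg: u↔f, r↔i, t↔g, s↔h, g↔t.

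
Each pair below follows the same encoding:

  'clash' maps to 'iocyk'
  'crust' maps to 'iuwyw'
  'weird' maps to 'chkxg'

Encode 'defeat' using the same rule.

Shifts by position in clash: pos 0: c→i (+6), pos 1: l→o (+3), pos 2: a→c (+2), pos 3: s→y (+6), pos 4: h→k (+3) — repeating every 3. A repeating key of period 3 is used — shifts +6, +3, +2 over and over.
Applying it to defeat: d+6=j, e+3=h, f+2=h, e+6=k, a+3=d, t+2=v.

jhhkdv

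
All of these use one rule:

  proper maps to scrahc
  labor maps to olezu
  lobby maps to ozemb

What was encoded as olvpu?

Shifts by position in proper: pos 0: p→s (+3), pos 1: r→c (+11), pos 2: o→r (+3), pos 3: p→a (+11) — repeating every 2. The shifts repeat in a cycle of length 2: positions 0,1,… shift by +3, +11, then the pattern repeats.
Decoding olvpu: o−3=l, l−11=a, v−3=s, p−11=e, u−3=r.

laser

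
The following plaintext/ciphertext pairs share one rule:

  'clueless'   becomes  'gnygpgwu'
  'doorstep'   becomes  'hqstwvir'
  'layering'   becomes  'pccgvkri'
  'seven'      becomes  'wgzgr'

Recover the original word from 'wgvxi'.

serve

Shifts by position in clueless: pos 0: c→g (+4), pos 1: l→n (+2), pos 2: u→y (+4), pos 3: e→g (+2) — repeating every 2. A repeating key of period 2 is used — shifts +4, +2 over and over.
Undoing it on wgvxi: w−4=s, g−2=e, v−4=r, x−2=v, i−4=e.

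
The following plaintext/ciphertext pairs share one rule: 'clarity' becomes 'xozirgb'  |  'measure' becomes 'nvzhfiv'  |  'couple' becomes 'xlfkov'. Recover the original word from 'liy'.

orb

Each pair mirrors across the alphabet (c↔x, l↔o, a↔z): positions sum to 25. This is the alphabet-reversal cipher (Atbash): a becomes z, b becomes y, etc.
Decoding liy: l↔o, i↔r, y↔b.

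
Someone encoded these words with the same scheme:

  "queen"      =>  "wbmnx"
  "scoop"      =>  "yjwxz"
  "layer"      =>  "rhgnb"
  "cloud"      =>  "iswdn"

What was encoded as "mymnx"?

In queen: q→w is +6, u→b is +7, e→m is +8, e→n is +9 — the shift increases by 1 each position. The shift increases by 1 at each position, starting from +6: 6, 7, 8, ….
Undoing it on mymnx: m−6=g, y−7=r, m−8=e, n−9=e, x−10=n.

green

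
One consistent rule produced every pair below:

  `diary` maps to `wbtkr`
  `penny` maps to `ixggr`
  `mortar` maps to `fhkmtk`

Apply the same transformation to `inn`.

This is a Caesar cipher with shift 19.
On inn: i+19=b, n+19=g, n+19=g.

bgg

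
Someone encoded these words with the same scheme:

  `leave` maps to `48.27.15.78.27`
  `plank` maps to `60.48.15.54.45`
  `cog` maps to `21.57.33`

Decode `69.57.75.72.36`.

l(#12)→48 and e(#5)→27: differences scale by 3, so n = 3·pos + 12. Each letter becomes 3×(its alphabet position, a=1..z=26) + 12.
Undoing it on 69.57.75.72.36: 69→(69−12)÷3=19=s, 57→(57−12)÷3=15=o, 75→(75−12)÷3=21=u, 72→(72−12)÷3=20=t, 36→(36−12)÷3=8=h.

south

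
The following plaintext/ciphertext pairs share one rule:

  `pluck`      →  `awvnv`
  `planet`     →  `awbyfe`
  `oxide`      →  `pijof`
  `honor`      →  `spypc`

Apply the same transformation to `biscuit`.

The rule splits by letter class: vowels +1, consonants +11.
Applying it to biscuit: b(cons)+11=m, i(vowel)+1=j, s(cons)+11=d, c(cons)+11=n, u(vowel)+1=v, i(vowel)+1=j, t(cons)+11=e.

mjdnvje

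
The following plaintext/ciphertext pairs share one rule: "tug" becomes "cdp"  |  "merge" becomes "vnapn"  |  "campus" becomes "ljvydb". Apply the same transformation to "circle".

lralun

Compare letters: t→c is +9, u→d is +9, g→p is +9 — a constant shift. Every letter moves 9 places later in the alphabet, wrapping around z→a.
On circle: c+9=l, i+9=r, r+9=a, c+9=l, l+9=u, e+9=n.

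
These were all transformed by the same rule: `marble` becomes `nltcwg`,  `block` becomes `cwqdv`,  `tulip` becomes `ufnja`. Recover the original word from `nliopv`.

magnet

Shifts by position in marble: pos 0: m→n (+1), pos 1: a→l (+11), pos 2: r→t (+2), pos 3: b→c (+1), pos 4: l→w (+11), pos 5: e→g (+2) — repeating every 3. It's a Vigenère-style cipher with numeric key [1,11,2]: position i shifts by key[i mod 3].
Decoding nliopv: n−1=m, l−11=a, i−2=g, o−1=n, p−11=e, v−2=t.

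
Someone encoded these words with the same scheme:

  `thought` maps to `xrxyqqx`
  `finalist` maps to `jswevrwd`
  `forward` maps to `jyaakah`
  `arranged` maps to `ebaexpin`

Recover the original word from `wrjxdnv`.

shatter

It's a Vigenère-style cipher with numeric key [4,10,9]: position i shifts by key[i mod 3].
Undoing it on wrjxdnv: w−4=s, r−10=h, j−9=a, x−4=t, d−10=t, n−9=e, v−4=r.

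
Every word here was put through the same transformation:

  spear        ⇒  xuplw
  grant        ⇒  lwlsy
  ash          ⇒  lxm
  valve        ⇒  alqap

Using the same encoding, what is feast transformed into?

The shift depends on letter class: consonant s→x is +5, but vowel e→p is +11. Two shifts are in play — +11 for a/e/i/o/u, +5 for every other letter.
Applying it to feast: f(cons)+5=k, e(vowel)+11=p, a(vowel)+11=l, s(cons)+5=x, t(cons)+5=y.

kplxy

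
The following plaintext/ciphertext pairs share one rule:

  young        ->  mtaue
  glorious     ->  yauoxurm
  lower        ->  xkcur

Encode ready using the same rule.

ejgkx

The word is reversed, then every letter is shifted forward by 6.
Applying it to ready: reverse → ydaer; then shift: y+6=e, d+6=j, a+6=g, e+6=k, r+6=x.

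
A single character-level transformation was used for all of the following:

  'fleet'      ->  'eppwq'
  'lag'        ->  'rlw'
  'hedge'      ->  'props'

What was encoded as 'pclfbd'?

The output letters match the input read backwards, each shifted +11: fleet reversed is teelf. Two steps: reverse the string, then apply a Caesar shift of +11.
Decoding pclfbd: shift back: p−11=e, c−11=r, l−11=a, f−11=u, b−11=q, d−11=s → erauqs; then reverse → square.

square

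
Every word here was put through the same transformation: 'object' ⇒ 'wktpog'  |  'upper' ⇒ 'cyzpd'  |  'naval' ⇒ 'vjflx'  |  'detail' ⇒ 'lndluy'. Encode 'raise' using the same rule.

In object: o→w is +8, b→k is +9, j→t is +10, e→p is +11 — the shift increases by 1 each position. The shift increases by 1 at each position, starting from +8: 8, 9, 10, ….
For raise: r+8=z, a+9=j, i+10=s, s+11=d, e+12=q.

zjsdq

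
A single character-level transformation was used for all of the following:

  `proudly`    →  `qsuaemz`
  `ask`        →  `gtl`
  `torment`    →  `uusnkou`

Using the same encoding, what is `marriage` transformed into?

ngssoghk

The shift depends on letter class: consonant p→q is +1, but vowel o→u is +6. Vowels shift forward by 6 and consonants shift forward by 1.
On marriage: m(cons)+1=n, a(vowel)+6=g, r(cons)+1=s, r(cons)+1=s, i(vowel)+6=o, a(vowel)+6=g, g(cons)+1=h, e(vowel)+6=k.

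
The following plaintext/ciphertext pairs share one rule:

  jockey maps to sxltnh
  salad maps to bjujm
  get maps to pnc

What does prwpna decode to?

ginger

Compare letters: j→s is +9, o→x is +9, c→l is +9 — a constant shift. This is a Caesar cipher with shift 9.
Decoding prwpna: p−9=g, r−9=i, w−9=n, p−9=g, n−9=e, a−9=r.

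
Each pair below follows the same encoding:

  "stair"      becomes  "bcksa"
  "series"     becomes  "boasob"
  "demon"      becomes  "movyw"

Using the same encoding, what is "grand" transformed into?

The shift depends on letter class: consonant s→b is +9, but vowel a→k is +10. Two shifts are in play — +10 for a/e/i/o/u, +9 for every other letter.
For grand: g(cons)+9=p, r(cons)+9=a, a(vowel)+10=k, n(cons)+9=w, d(cons)+9=m.

pakwm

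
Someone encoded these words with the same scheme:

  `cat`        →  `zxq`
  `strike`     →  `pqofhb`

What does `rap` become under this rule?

Compare letters: c→z is +23, a→x is +23, t→q is +23 — a constant shift. It's a constant shift of +23 (ROT23).
Applying it to rap: r+23=o, a+23=x, p+23=m.

oxm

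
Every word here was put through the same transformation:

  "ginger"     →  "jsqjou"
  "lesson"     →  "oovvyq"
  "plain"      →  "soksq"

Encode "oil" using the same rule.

yso

The shift depends on letter class: consonant g→j is +3, but vowel i→s is +10. Two shifts are in play — +10 for a/e/i/o/u, +3 for every other letter.
For oil: o(vowel)+10=y, i(vowel)+10=s, l(cons)+3=o.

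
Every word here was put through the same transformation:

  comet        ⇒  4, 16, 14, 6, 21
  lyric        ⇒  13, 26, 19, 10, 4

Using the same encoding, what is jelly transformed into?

c is letter #3 and maps to 4: an offset of 1. Letters become their 1-based position plus 1 (so a→2, b→3, …).
On jelly: j=10→11, e=5→6, l=12→13, l=12→13, y=25→26.

11, 6, 13, 13, 26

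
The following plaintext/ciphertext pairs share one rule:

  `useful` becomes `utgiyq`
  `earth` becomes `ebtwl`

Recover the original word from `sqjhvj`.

sphere

In useful: u→u is +0, s→t is +1, e→g is +2, f→i is +3 — the shift increases by 1 each position. The shift increases by 1 at each position, starting from +0: 0, 1, 2, ….
Reversing it on sqjhvj: s−0=s, q−1=p, j−2=h, h−3=e, v−4=r, j−5=e.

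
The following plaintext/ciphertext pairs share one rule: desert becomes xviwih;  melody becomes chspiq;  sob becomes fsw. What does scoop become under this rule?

tssgw

Read the word backwards and shift each letter +4.
Applying it to scoop: reverse → poocs; then shift: p+4=t, o+4=s, o+4=s, c+4=g, s+4=w.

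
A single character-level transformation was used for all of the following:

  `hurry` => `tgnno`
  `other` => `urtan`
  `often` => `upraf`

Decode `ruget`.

Each letter's alphabet position (a=0..z=25) is mapped through 15·x+18 mod 26 — an affine cipher.
Reversing it on ruget: r(17)→7·(17−18)≡19=t; u(20)→7·(20−18)≡14=o; g(6)→7·(6−18)≡20=u; e(4)→7·(4−18)≡6=g; t(19)→7·(19−18)≡7=h (all mod 26).

tough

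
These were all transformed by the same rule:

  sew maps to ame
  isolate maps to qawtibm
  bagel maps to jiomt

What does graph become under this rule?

ozixp

Compare letters: s→a is +8, e→m is +8, w→e is +8 — a constant shift. It's a constant shift of +8 (ROT8).
For graph: g+8=o, r+8=z, a+8=i, p+8=x, h+8=p.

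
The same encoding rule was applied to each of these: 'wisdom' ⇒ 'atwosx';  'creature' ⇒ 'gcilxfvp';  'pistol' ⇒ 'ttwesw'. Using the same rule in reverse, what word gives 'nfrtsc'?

Shifts by position in wisdom: pos 0: w→a (+4), pos 1: i→t (+11), pos 2: s→w (+4), pos 3: d→o (+11) — repeating every 2. A repeating key of period 2 is used — shifts +4, +11 over and over.
Decoding nfrtsc: n−4=j, f−11=u, r−4=n, t−11=i, s−4=o, c−11=r.

junior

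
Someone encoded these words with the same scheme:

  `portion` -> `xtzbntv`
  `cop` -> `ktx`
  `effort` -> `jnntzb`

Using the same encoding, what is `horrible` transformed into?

The shift depends on letter class: consonant p→x is +8, but vowel o→t is +5. Two shifts are in play — +5 for a/e/i/o/u, +8 for every other letter.
On horrible: h(cons)+8=p, o(vowel)+5=t, r(cons)+8=z, r(cons)+8=z, i(vowel)+5=n, b(cons)+8=j, l(cons)+8=t, e(vowel)+5=j.

ptzznjtj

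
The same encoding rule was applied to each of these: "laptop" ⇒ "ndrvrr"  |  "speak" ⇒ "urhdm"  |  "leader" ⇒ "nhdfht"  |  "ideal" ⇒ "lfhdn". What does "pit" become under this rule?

rlv

The shift depends on letter class: consonant l→n is +2, but vowel a→d is +3. The rule splits by letter class: vowels +3, consonants +2.
For pit: p(cons)+2=r, i(vowel)+3=l, t(cons)+2=v.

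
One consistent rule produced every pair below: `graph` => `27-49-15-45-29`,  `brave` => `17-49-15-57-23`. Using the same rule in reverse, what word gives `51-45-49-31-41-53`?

g(#7)→27 and r(#18)→49: differences scale by 2, so n = 2·pos + 13. The formula is n = 2×(alphabet index, a=1) + 13.
Decoding 51-45-49-31-41-53: 51→(51−13)÷2=19=s, 45→(45−13)÷2=16=p, 49→(49−13)÷2=18=r, 31→(31−13)÷2=9=i, 41→(41−13)÷2=14=n, 53→(53−13)÷2=20=t.

sprint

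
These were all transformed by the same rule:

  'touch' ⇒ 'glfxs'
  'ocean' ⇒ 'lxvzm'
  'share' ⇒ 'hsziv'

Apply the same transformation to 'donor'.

wlmli

Each pair mirrors across the alphabet (t↔g, o↔l, u↔f): positions sum to 25. This is the alphabet-reversal cipher (Atbash): a becomes z, b becomes y, etc.
On donor: d↔w, o↔l, n↔m, o↔l, r↔i.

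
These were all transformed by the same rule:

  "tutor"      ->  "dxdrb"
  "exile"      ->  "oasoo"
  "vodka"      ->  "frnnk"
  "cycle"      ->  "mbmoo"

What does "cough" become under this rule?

mrejr

A repeating key of period 2 is used — shifts +10, +3 over and over.
For cough: c+10=m, o+3=r, u+10=e, g+3=j, h+10=r.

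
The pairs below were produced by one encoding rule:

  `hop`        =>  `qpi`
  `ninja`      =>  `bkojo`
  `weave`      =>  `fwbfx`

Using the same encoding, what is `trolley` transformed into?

zfmmpsu

Read the word backwards and shift each letter +1.
Applying it to trolley: reverse → yellort; then shift: y+1=z, e+1=f, l+1=m, l+1=m, o+1=p, r+1=s, t+1=u.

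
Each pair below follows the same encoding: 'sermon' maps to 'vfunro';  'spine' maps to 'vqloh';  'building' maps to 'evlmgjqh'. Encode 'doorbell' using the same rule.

Shifts by position in sermon: pos 0: s→v (+3), pos 1: e→f (+1), pos 2: r→u (+3), pos 3: m→n (+1) — repeating every 2. It's a Vigenère-style cipher with numeric key [3,1]: position i shifts by key[i mod 2].
For doorbell: d+3=g, o+1=p, o+3=r, r+1=s, b+3=e, e+1=f, l+3=o, l+1=m.

gprsefom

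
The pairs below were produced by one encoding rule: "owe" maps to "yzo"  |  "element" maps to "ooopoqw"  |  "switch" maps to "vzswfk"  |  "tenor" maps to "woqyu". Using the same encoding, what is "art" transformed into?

kuw

The rule splits by letter class: vowels +10, consonants +3.
On art: a(vowel)+10=k, r(cons)+3=u, t(cons)+3=w.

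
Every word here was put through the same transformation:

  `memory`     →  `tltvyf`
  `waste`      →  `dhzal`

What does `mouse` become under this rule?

tvbzl

Compare letters: m→t is +7, e→l is +7, m→t is +7 — a constant shift. It's a constant shift of +7 (ROT7).
On mouse: m+7=t, o+7=v, u+7=b, s+7=z, e+7=l.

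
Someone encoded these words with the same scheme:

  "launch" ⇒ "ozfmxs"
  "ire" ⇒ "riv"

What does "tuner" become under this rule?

gfmvi

Each pair mirrors across the alphabet (l↔o, a↔z, u↔f): positions sum to 25. This is the alphabet-reversal cipher (Atbash): a becomes z, b becomes y, etc.
Applying it to tuner: t↔g, u↔f, n↔m, e↔v, r↔i.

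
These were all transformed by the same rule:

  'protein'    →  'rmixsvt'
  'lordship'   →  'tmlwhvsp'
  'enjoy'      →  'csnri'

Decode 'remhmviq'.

The output letters match the input read backwards, each shifted +4: protein reversed is nietorp. Read the word backwards and shift each letter +4.
Undoing it on remhmviq: shift back: r−4=n, e−4=a, m−4=i, h−4=d, m−4=i, v−4=r, i−4=e, q−4=m → naidirem; then reverse → meridian.

meridian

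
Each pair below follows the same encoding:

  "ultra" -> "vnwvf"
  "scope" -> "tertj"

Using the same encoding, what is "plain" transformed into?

In ultra: u→v is +1, l→n is +2, t→w is +3, r→v is +4 — the shift increases by 1 each position. Letter i (0-indexed) is shifted by i+1, so successive shifts are 1, 2, 3, ….
On plain: p+1=q, l+2=n, a+3=d, i+4=m, n+5=s.

qndms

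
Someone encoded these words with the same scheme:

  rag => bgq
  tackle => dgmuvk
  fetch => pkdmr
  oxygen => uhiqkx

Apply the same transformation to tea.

dkg

The shift depends on letter class: consonant r→b is +10, but vowel a→g is +6. Two shifts are in play — +6 for a/e/i/o/u, +10 for every other letter.
On tea: t(cons)+10=d, e(vowel)+6=k, a(vowel)+6=g.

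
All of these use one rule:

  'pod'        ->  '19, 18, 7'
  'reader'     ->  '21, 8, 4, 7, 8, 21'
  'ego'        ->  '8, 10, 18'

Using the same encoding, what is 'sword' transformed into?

22, 26, 18, 21, 7

Each letter is replaced by its alphabet position (a=1..z=26) + 3.
On sword: s=19→22, w=23→26, o=15→18, r=18→21, d=4→7.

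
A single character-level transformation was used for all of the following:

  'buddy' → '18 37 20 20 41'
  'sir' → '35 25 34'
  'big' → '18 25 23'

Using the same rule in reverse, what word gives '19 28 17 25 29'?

b is letter #2 and maps to 18: an offset of 16. Each letter is replaced by its alphabet position (a=1..z=26) + 16.
Reversing it on 19 28 17 25 29: 19→(19−16)÷1=3=c, 28→(28−16)÷1=12=l, 17→(17−16)÷1=1=a, 25→(25−16)÷1=9=i, 29→(29−16)÷1=13=m.

claim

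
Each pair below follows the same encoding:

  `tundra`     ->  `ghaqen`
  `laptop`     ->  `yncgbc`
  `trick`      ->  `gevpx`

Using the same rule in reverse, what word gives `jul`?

why

Compare letters: t→g is +13, u→h is +13, n→a is +13 — a constant shift. It's a constant shift of +13 (ROT13).
Undoing it on jul: j−13=w, u−13=h, l−13=y.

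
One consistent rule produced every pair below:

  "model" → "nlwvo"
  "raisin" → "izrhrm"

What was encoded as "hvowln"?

Each letter is replaced by its mirror in the alphabet: a↔z, b↔y, c↔x, and so on (the Atbash cipher).
Decoding hvowln: h↔s, v↔e, o↔l, w↔d, l↔o, n↔m.

seldom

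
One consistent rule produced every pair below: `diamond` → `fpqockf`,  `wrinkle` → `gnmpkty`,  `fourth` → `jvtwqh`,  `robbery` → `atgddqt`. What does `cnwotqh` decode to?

formula

The output letters match the input read backwards, each shifted +2: diamond reversed is dnomaid. The word is reversed, then every letter is shifted forward by 2.
Decoding cnwotqh: shift back: c−2=a, n−2=l, w−2=u, o−2=m, t−2=r, q−2=o, h−2=f → alumrof; then reverse → formula.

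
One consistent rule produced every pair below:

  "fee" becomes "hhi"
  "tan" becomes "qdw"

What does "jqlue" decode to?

bring

The output letters match the input read backwards, each shifted +3: fee reversed is eef. The word is reversed, then every letter is shifted forward by 3.
Reversing it on jqlue: shift back: j−3=g, q−3=n, l−3=i, u−3=r, e−3=b → gnirb; then reverse → bring.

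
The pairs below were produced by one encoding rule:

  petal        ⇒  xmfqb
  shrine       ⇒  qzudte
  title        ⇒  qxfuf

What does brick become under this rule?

The output letters match the input read backwards, each shifted +12: petal reversed is latep. Read the word backwards and shift each letter +12.
On brick: reverse → kcirb; then shift: k+12=w, c+12=o, i+12=u, r+12=d, b+12=n.

woudn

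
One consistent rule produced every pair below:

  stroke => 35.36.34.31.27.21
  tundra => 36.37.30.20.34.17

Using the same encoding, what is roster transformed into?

34.31.35.36.21.34

s is letter #19 and maps to 35: an offset of 16. Letters become their 1-based position plus 16 (so a→17, b→18, …).
Applying it to roster: r=18→34, o=15→31, s=19→35, t=20→36, e=5→21, r=18→34.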